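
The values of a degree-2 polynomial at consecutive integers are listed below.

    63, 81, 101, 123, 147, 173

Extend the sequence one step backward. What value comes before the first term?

47

18, 20, 22, 24, 26
2, 2, 2, 2
The second differences are constant at 2.
Work back: 18 − 2 = 16;  63 − 16 = 47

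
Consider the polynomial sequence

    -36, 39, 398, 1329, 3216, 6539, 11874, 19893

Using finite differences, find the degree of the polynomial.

D1: 75, 359, 931, 1887, 3323, 5335, 8019
D2: 284, 572, 956, 1436, 2012, 2684
D3: 288, 384, 480, 576, 672
D4: 96, 96, 96, 96
The fourth differences are constant, so the polynomial has degree 4.

4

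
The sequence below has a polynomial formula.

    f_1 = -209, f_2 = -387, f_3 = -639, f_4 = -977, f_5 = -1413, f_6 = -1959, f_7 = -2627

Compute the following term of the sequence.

-3429

Δ: -178, -252, -338, -436, -546, -668
Δ²: -74, -86, -98, -110, -122
Δ³: -12, -12, -12, -12
The third differences are constant (-12).
-122 − 12 = -134;  -668 − 134 = -802;  -2627 − 802 = -3429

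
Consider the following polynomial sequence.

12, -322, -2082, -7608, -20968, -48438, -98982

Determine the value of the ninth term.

-321468

Δ: -334  -1760  -5526  -13360  -27470  -50544
Δ²: -1426  -3766  -7834  -14110  -23074
Δ³: -2340  -4068  -6276  -8964
Δ⁴: -1728  -2208  -2688
Δ⁵: -480  -480
Constant fifth difference = -480, so extend:
-2688 − 480 = -3168;  -8964 − 3168 = -12132;  -23074 − 12132 = -35206;  -50544 − 35206 = -85750;  -98982 − 85750 = -184732
-3168 − 480 = -3648;  -12132 − 3648 = -15780;  -35206 − 15780 = -50986;  -85750 − 50986 = -136736;  -184732 − 136736 = -321468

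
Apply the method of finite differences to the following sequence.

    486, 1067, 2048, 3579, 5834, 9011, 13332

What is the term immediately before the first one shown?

D1: 581  981  1531  2255  3177  4321
D2: 400  550  724  922  1144
D3: 150  174  198  222
D4: 24  24  24
The fourth differences are constant at 24.
Work back: 150 − 24 = 126;  400 − 126 = 274;  581 − 274 = 307;  486 − 307 = 179

179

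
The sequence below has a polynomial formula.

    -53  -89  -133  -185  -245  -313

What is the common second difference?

-8

First differences: -36, -44, -52, -60, -68
Second differences: -8, -8, -8, -8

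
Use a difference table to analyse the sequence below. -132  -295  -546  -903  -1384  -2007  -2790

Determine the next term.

-163 , -251 , -357 , -481 , -623 , -783
-88 , -106 , -124 , -142 , -160
-18 , -18 , -18 , -18
The third differences are constant (-18).
-160 − 18 = -178;  -783 − 178 = -961;  -2790 − 961 = -3751

-3751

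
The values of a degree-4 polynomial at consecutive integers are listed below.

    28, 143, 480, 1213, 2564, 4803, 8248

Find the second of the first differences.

337

First differences: 115, 337, 733, 1351, 2239, 3445
Second differences: 222, 396, 618, 888, 1206
Third differences: 174, 222, 270, 318
Fourth differences: 48, 48, 48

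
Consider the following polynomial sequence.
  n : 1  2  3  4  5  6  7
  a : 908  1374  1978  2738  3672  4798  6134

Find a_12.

D1: 466  604  760  934  1126  1336
D2: 138  156  174  192  210
D3: 18  18  18  18
Third differences constant at 18.
210 + 18 = 228;  1336 + 228 = 1564;  6134 + 1564 = 7698
228 + 18 = 246;  1564 + 246 = 1810;  7698 + 1810 = 9508
246 + 18 = 264;  1810 + 264 = 2074;  9508 + 2074 = 11582
264 + 18 = 282;  2074 + 282 = 2356;  11582 + 2356 = 13938
282 + 18 = 300;  2356 + 300 = 2656;  13938 + 2656 = 16594

16594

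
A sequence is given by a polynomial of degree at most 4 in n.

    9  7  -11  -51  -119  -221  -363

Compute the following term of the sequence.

First differences: -2, -18, -40, -68, -102, -142
Second differences: -16, -22, -28, -34, -40
Third differences: -6, -6, -6, -6
Third differences constant at -6.
-40 − 6 = -46;  -142 − 46 = -188;  -363 − 188 = -551

-551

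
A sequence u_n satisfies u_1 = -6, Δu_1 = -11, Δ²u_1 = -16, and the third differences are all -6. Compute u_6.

Build the table forward from the leading diagonal:
D3: -6  -6  -6  -6  -6  -6
D2: -16  -22  -28  -34  -40  -46
D1: -11  -27  -49  -77  -111  -151
u: -6  -17  -44  -93  -170  -281

-281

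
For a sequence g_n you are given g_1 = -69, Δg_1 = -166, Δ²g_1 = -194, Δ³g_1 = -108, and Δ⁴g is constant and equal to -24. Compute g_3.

Build the table forward from the leading diagonal:
D4: -24, -24, -24
D3: -108, -132, -156
D2: -194, -302, -434
D1: -166, -360, -662
g: -69, -235, -595

-595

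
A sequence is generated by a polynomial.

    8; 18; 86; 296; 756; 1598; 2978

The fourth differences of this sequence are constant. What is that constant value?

24

First differences: 10, 68, 210, 460, 842, 1380
Second differences: 58, 142, 250, 382, 538
Third differences: 84, 108, 132, 156
Fourth differences: 24, 24, 24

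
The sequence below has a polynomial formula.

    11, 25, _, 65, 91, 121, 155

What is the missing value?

Using the last 4 terms:
26, 30, 34
4, 4
Constant second difference = 4.
Extend backward: 26 − 4 = 22;  65 − 22 = 43

43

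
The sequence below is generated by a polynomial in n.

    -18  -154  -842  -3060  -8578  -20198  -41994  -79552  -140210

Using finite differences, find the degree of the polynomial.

5

-136, -688, -2218, -5518, -11620, -21796, -37558, -60658
-552, -1530, -3300, -6102, -10176, -15762, -23100
-978, -1770, -2802, -4074, -5586, -7338
-792, -1032, -1272, -1512, -1752
-240, -240, -240, -240
The fifth differences are constant, so the polynomial has degree 5.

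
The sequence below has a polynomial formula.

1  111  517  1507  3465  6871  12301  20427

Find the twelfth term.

96691

D1: 110  406  990  1958  3406  5430  8126
D2: 296  584  968  1448  2024  2696
D3: 288  384  480  576  672
D4: 96  96  96  96
The fourth differences are constant (96).
672 + 96 = 768;  2696 + 768 = 3464;  8126 + 3464 = 11590;  20427 + 11590 = 32017
768 + 96 = 864;  3464 + 864 = 4328;  11590 + 4328 = 15918;  32017 + 15918 = 47935
864 + 96 = 960;  4328 + 960 = 5288;  15918 + 5288 = 21206;  47935 + 21206 = 69141
960 + 96 = 1056;  5288 + 1056 = 6344;  21206 + 6344 = 27550;  69141 + 27550 = 96691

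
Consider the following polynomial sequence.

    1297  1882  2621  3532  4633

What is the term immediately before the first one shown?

848

585  739  911  1101
154  172  190
18  18
The third differences are constant at 18.
Work back: 154 − 18 = 136;  585 − 136 = 449;  1297 − 449 = 848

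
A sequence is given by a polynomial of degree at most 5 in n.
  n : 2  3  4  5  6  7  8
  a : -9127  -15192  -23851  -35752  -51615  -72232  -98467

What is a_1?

First differences: -6065, -8659, -11901, -15863, -20617, -26235
Second differences: -2594, -3242, -3962, -4754, -5618
Third differences: -648, -720, -792, -864
Fourth differences: -72, -72, -72
The fourth differences are constant at -72.
Work back: -648 + 72 = -576;  -2594 + 576 = -2018;  -6065 + 2018 = -4047;  -9127 + 4047 = -5080

-5080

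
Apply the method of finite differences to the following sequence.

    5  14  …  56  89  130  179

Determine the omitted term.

Using the last 4 terms:
D1: 33, 41, 49
D2: 8, 8
Constant second difference = 8.
Extend backward: 33 − 8 = 25;  56 − 25 = 31

31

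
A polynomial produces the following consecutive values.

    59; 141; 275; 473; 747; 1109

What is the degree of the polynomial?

3

D1: 82, 134, 198, 274, 362
D2: 52, 64, 76, 88
D3: 12, 12, 12
The third differences are constant, so the polynomial has degree 3.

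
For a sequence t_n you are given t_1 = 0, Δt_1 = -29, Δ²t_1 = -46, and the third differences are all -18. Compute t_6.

Build the table forward from the leading diagonal:
Δ³: -18, -18, -18, -18, -18, -18
Δ²: -46, -64, -82, -100, -118, -136
Δ: -29, -75, -139, -221, -321, -439
t: 0, -29, -104, -243, -464, -785

-785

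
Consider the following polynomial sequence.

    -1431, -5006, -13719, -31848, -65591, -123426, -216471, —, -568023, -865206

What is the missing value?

-358844

Using the first 7 terms:
-3575  -8713  -18129  -33743  -57835  -93045
-5138  -9416  -15614  -24092  -35210
-4278  -6198  -8478  -11118
-1920  -2280  -2640
-360  -360
Constant fifth difference = -360.
Extend forward: -2640 − 360 = -3000;  -11118 − 3000 = -14118;  -35210 − 14118 = -49328;  -93045 − 49328 = -142373;  -216471 − 142373 = -358844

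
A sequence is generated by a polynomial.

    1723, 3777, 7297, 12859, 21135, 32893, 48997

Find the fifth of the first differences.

11758

Δ: 2054, 3520, 5562, 8276, 11758, 16104
Δ²: 1466, 2042, 2714, 3482, 4346
Δ³: 576, 672, 768, 864
Δ⁴: 96, 96, 96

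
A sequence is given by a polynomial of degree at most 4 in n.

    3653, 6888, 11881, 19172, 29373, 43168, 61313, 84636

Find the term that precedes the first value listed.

1708

3235  4993  7291  10201  13795  18145  23323
1758  2298  2910  3594  4350  5178
540  612  684  756  828
72  72  72  72
The fourth differences are constant at 72.
Work back: 540 − 72 = 468;  1758 − 468 = 1290;  3235 − 1290 = 1945;  3653 − 1945 = 1708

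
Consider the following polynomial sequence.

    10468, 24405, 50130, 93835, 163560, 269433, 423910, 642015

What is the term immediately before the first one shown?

3735

Δ: 13937  25725  43705  69725  105873  154477  218105
Δ²: 11788  17980  26020  36148  48604  63628
Δ³: 6192  8040  10128  12456  15024
Δ⁴: 1848  2088  2328  2568
Δ⁵: 240  240  240
The fifth differences are constant at 240.
Work back: 1848 − 240 = 1608;  6192 − 1608 = 4584;  11788 − 4584 = 7204;  13937 − 7204 = 6733;  10468 − 6733 = 3735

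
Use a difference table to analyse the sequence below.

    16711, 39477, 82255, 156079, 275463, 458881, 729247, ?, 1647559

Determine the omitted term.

Using the first 7 terms:
Δ: 22766  42778  73824  119384  183418  270366
Δ²: 20012  31046  45560  64034  86948
Δ³: 11034  14514  18474  22914
Δ⁴: 3480  3960  4440
Δ⁵: 480  480
Constant fifth difference = 480.
Extend forward: 4440 + 480 = 4920;  22914 + 4920 = 27834;  86948 + 27834 = 114782;  270366 + 114782 = 385148;  729247 + 385148 = 1114395

1114395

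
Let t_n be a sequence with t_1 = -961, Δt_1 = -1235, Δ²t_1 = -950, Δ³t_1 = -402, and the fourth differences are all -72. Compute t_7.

-31741

Build the table forward from the leading diagonal:
Δ⁴: -72  -72  -72  -72  -72  -72  -72
Δ³: -402  -474  -546  -618  -690  -762  -834
Δ²: -950  -1352  -1826  -2372  -2990  -3680  -4442
Δ: -1235  -2185  -3537  -5363  -7735  -10725  -14405
t: -961  -2196  -4381  -7918  -13281  -21016  -31741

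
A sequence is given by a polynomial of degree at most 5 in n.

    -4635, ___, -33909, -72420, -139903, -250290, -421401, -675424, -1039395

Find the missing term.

-13846

Using the last 7 terms:
First differences: -38511  -67483  -110387  -171111  -254023  -363971
Second differences: -28972  -42904  -60724  -82912  -109948
Third differences: -13932  -17820  -22188  -27036
Fourth differences: -3888  -4368  -4848
Fifth differences: -480  -480
Constant fifth difference = -480.
Extend backward: -3888 + 480 = -3408;  -13932 + 3408 = -10524;  -28972 + 10524 = -18448;  -38511 + 18448 = -20063;  -33909 + 20063 = -13846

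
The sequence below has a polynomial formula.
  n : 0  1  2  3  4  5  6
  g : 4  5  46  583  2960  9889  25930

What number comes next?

57971

1  41  537  2377  6929  16041
40  496  1840  4552  9112
456  1344  2712  4560
888  1368  1848
480  480
The fifth differences are constant (480).
1848 + 480 = 2328;  4560 + 2328 = 6888;  9112 + 6888 = 16000;  16041 + 16000 = 32041;  25930 + 32041 = 57971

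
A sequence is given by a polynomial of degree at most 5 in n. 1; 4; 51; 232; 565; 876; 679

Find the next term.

-944

3, 47, 181, 333, 311, -197
44, 134, 152, -22, -508
90, 18, -174, -486
-72, -192, -312
-120, -120
The fifth differences are constant (-120).
-312 − 120 = -432;  -486 − 432 = -918;  -508 − 918 = -1426;  -197 − 1426 = -1623;  679 − 1623 = -944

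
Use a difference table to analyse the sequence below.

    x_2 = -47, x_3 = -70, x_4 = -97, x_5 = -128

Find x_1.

Δ: -23, -27, -31
Δ²: -4, -4
The second differences are constant at -4.
Work back: -23 + 4 = -19;  -47 + 19 = -28

-28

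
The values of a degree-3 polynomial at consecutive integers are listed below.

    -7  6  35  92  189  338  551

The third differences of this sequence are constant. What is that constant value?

12

Δ: 13, 29, 57, 97, 149, 213
Δ²: 16, 28, 40, 52, 64
Δ³: 12, 12, 12, 12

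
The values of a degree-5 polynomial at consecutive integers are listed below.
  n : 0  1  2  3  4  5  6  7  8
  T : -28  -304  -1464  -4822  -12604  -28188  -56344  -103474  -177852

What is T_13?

D1: -276, -1160, -3358, -7782, -15584, -28156, -47130, -74378
D2: -884, -2198, -4424, -7802, -12572, -18974, -27248
D3: -1314, -2226, -3378, -4770, -6402, -8274
D4: -912, -1152, -1392, -1632, -1872
D5: -240, -240, -240, -240
Fifth differences constant at -240.
-1872 − 240 = -2112;  -8274 − 2112 = -10386;  -27248 − 10386 = -37634;  -74378 − 37634 = -112012;  -177852 − 112012 = -289864
-2112 − 240 = -2352;  -10386 − 2352 = -12738;  -37634 − 12738 = -50372;  -112012 − 50372 = -162384;  -289864 − 162384 = -452248
-2352 − 240 = -2592;  -12738 − 2592 = -15330;  -50372 − 15330 = -65702;  -162384 − 65702 = -228086;  -452248 − 228086 = -680334
-2592 − 240 = -2832;  -15330 − 2832 = -18162;  -65702 − 18162 = -83864;  -228086 − 83864 = -311950;  -680334 − 311950 = -992284
-2832 − 240 = -3072;  -18162 − 3072 = -21234;  -83864 − 21234 = -105098;  -311950 − 105098 = -417048;  -992284 − 417048 = -1409332

-1409332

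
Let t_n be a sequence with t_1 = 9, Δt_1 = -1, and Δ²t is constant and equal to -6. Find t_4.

-12

Build the table forward from the leading diagonal:
Second differences: -6  -6  -6  -6
First differences: -1  -7  -13  -19
t: 9  8  1  -12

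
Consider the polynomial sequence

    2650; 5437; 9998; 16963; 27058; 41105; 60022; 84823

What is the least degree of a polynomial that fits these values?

2787, 4561, 6965, 10095, 14047, 18917, 24801
1774, 2404, 3130, 3952, 4870, 5884
630, 726, 822, 918, 1014
96, 96, 96, 96
The fourth differences are constant, so the polynomial has degree 4.

4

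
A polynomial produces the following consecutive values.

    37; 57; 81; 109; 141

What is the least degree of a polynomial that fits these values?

2

First differences: 20, 24, 28, 32
Second differences: 4, 4, 4
The second differences are constant, so the polynomial has degree 2.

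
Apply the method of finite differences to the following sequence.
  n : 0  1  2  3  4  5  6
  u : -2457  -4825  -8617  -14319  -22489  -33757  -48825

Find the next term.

-2368, -3792, -5702, -8170, -11268, -15068
-1424, -1910, -2468, -3098, -3800
-486, -558, -630, -702
-72, -72, -72
Fourth differences constant at -72.
-702 − 72 = -774;  -3800 − 774 = -4574;  -15068 − 4574 = -19642;  -48825 − 19642 = -68467

-68467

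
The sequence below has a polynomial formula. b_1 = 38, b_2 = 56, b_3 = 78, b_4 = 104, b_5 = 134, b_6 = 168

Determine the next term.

206

18, 22, 26, 30, 34
4, 4, 4, 4
The second differences are constant (4).
34 + 4 = 38;  168 + 38 = 206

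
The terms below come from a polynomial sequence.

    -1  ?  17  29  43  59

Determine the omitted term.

7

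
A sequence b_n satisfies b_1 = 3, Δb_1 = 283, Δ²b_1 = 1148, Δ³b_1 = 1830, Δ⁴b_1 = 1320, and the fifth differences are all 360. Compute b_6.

Build the table forward from the leading diagonal:
D5: 360, 360, 360, 360, 360, 360
D4: 1320, 1680, 2040, 2400, 2760, 3120
D3: 1830, 3150, 4830, 6870, 9270, 12030
D2: 1148, 2978, 6128, 10958, 17828, 27098
D1: 283, 1431, 4409, 10537, 21495, 39323
b: 3, 286, 1717, 6126, 16663, 38158

38158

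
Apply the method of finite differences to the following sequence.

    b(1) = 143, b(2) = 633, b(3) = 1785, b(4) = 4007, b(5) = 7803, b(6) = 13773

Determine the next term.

490, 1152, 2222, 3796, 5970
662, 1070, 1574, 2174
408, 504, 600
96, 96
The fourth differences are constant (96).
600 + 96 = 696;  2174 + 696 = 2870;  5970 + 2870 = 8840;  13773 + 8840 = 22613

22613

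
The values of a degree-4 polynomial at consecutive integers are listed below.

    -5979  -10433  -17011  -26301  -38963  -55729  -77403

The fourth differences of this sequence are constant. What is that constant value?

D1: -4454, -6578, -9290, -12662, -16766, -21674
D2: -2124, -2712, -3372, -4104, -4908
D3: -588, -660, -732, -804
D4: -72, -72, -72

-72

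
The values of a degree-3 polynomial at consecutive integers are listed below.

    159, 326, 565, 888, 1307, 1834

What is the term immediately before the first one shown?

Δ: 167, 239, 323, 419, 527
Δ²: 72, 84, 96, 108
Δ³: 12, 12, 12
The third differences are constant at 12.
Work back: 72 − 12 = 60;  167 − 60 = 107;  159 − 107 = 52

52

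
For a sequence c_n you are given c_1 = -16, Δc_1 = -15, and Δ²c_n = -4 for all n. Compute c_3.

-50

Build the table forward from the leading diagonal:
Δ²: -4  -4  -4
Δ: -15  -19  -23
c: -16  -31  -50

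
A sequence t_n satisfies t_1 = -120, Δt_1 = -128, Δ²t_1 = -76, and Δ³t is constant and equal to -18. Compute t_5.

-1160

Build the table forward from the leading diagonal:
D3: -18  -18  -18  -18  -18
D2: -76  -94  -112  -130  -148
D1: -128  -204  -298  -410  -540
t: -120  -248  -452  -750  -1160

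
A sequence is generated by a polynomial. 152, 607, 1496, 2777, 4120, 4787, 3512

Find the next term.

Δ: 455, 889, 1281, 1343, 667, -1275
Δ²: 434, 392, 62, -676, -1942
Δ³: -42, -330, -738, -1266
Δ⁴: -288, -408, -528
Δ⁵: -120, -120
The fifth differences are constant (-120).
-528 − 120 = -648;  -1266 − 648 = -1914;  -1942 − 1914 = -3856;  -1275 − 3856 = -5131;  3512 − 5131 = -1619

-1619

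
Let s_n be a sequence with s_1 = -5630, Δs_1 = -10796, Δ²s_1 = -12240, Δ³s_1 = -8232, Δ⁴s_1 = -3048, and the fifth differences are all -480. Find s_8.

Build the table forward from the leading diagonal:
Δ⁵: -480  -480  -480  -480  -480  -480  -480  -480
Δ⁴: -3048  -3528  -4008  -4488  -4968  -5448  -5928  -6408
Δ³: -8232  -11280  -14808  -18816  -23304  -28272  -33720  -39648
Δ²: -12240  -20472  -31752  -46560  -65376  -88680  -116952  -150672
Δ: -10796  -23036  -43508  -75260  -121820  -187196  -275876  -392828
s: -5630  -16426  -39462  -82970  -158230  -280050  -467246  -743122

-743122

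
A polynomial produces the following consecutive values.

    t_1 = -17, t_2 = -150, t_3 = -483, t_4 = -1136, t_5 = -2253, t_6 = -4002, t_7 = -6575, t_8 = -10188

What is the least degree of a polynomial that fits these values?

4

First differences: -133, -333, -653, -1117, -1749, -2573, -3613
Second differences: -200, -320, -464, -632, -824, -1040
Third differences: -120, -144, -168, -192, -216
Fourth differences: -24, -24, -24, -24
The fourth differences are constant, so the polynomial has degree 4.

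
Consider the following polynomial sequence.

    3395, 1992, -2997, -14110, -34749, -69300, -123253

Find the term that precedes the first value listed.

3006

Δ: -1403  -4989  -11113  -20639  -34551  -53953
Δ²: -3586  -6124  -9526  -13912  -19402
Δ³: -2538  -3402  -4386  -5490
Δ⁴: -864  -984  -1104
Δ⁵: -120  -120
The fifth differences are constant at -120.
Work back: -864 + 120 = -744;  -2538 + 744 = -1794;  -3586 + 1794 = -1792;  -1403 + 1792 = 389;  3395 − 389 = 3006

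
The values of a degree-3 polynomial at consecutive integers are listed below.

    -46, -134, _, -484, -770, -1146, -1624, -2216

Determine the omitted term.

Using the last 5 terms:
Δ: -286, -376, -478, -592
Δ²: -90, -102, -114
Δ³: -12, -12
Constant third difference = -12.
Extend backward: -90 + 12 = -78;  -286 + 78 = -208;  -484 + 208 = -276

-276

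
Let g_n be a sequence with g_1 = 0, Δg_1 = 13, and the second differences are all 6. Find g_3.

32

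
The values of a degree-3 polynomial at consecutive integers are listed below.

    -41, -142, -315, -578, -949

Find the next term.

-101  -173  -263  -371
-72  -90  -108
-18  -18
The third differences are constant (-18).
-108 − 18 = -126;  -371 − 126 = -497;  -949 − 497 = -1446

-1446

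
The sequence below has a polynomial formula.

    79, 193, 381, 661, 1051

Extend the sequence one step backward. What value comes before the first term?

Δ: 114  188  280  390
Δ²: 74  92  110
Δ³: 18  18
The third differences are constant at 18.
Work back: 74 − 18 = 56;  114 − 56 = 58;  79 − 58 = 21

21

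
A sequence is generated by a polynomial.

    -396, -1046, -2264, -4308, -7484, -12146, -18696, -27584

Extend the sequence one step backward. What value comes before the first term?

-104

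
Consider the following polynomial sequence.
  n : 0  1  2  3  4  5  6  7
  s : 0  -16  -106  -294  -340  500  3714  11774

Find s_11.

189794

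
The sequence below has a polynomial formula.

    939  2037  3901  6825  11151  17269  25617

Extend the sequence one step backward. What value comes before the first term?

First differences: 1098, 1864, 2924, 4326, 6118, 8348
Second differences: 766, 1060, 1402, 1792, 2230
Third differences: 294, 342, 390, 438
Fourth differences: 48, 48, 48
The fourth differences are constant at 48.
Work back: 294 − 48 = 246;  766 − 246 = 520;  1098 − 520 = 578;  939 − 578 = 361

361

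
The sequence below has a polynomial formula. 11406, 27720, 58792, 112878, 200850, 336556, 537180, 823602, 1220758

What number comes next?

First differences: 16314 , 31072 , 54086 , 87972 , 135706 , 200624 , 286422 , 397156
Second differences: 14758 , 23014 , 33886 , 47734 , 64918 , 85798 , 110734
Third differences: 8256 , 10872 , 13848 , 17184 , 20880 , 24936
Fourth differences: 2616 , 2976 , 3336 , 3696 , 4056
Fifth differences: 360 , 360 , 360 , 360
Fifth differences constant at 360.
4056 + 360 = 4416;  24936 + 4416 = 29352;  110734 + 29352 = 140086;  397156 + 140086 = 537242;  1220758 + 537242 = 1758000

1758000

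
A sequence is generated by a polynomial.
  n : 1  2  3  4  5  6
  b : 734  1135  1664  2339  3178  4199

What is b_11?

12664

First differences: 401, 529, 675, 839, 1021
Second differences: 128, 146, 164, 182
Third differences: 18, 18, 18
Third differences constant at 18.
182 + 18 = 200;  1021 + 200 = 1221;  4199 + 1221 = 5420
200 + 18 = 218;  1221 + 218 = 1439;  5420 + 1439 = 6859
218 + 18 = 236;  1439 + 236 = 1675;  6859 + 1675 = 8534
236 + 18 = 254;  1675 + 254 = 1929;  8534 + 1929 = 10463
254 + 18 = 272;  1929 + 272 = 2201;  10463 + 2201 = 12664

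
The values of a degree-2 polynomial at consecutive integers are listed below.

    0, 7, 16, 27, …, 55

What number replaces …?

40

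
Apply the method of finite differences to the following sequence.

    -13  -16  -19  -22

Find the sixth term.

-28

Δ: -3, -3, -3
Constant first difference = -3, so extend:
-22 − 3 = -25
-25 − 3 = -28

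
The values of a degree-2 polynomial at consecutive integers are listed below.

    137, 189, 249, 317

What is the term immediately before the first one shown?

93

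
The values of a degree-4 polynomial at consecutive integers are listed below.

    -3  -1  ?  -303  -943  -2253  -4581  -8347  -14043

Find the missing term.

Using the last 6 terms:
D1: -640, -1310, -2328, -3766, -5696
D2: -670, -1018, -1438, -1930
D3: -348, -420, -492
D4: -72, -72
Constant fourth difference = -72.
Extend backward: -348 + 72 = -276;  -670 + 276 = -394;  -640 + 394 = -246;  -303 + 246 = -57

-57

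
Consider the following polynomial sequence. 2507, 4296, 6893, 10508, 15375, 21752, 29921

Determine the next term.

1789, 2597, 3615, 4867, 6377, 8169
808, 1018, 1252, 1510, 1792
210, 234, 258, 282
24, 24, 24
The fourth differences are constant (24).
282 + 24 = 306;  1792 + 306 = 2098;  8169 + 2098 = 10267;  29921 + 10267 = 40188

40188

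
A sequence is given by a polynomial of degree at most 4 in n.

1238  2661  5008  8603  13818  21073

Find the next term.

Δ: 1423  2347  3595  5215  7255
Δ²: 924  1248  1620  2040
Δ³: 324  372  420
Δ⁴: 48  48
The fourth differences are constant (48).
420 + 48 = 468;  2040 + 468 = 2508;  7255 + 2508 = 9763;  21073 + 9763 = 30836

30836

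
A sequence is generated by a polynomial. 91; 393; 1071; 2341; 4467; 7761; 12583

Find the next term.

19341

First differences: 302  678  1270  2126  3294  4822
Second differences: 376  592  856  1168  1528
Third differences: 216  264  312  360
Fourth differences: 48  48  48
The fourth differences are constant (48).
360 + 48 = 408;  1528 + 408 = 1936;  4822 + 1936 = 6758;  12583 + 6758 = 19341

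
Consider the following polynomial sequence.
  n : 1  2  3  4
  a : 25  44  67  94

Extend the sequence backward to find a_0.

10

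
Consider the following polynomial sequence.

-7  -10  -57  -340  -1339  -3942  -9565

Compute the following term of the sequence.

-20272

First differences: -3  -47  -283  -999  -2603  -5623
Second differences: -44  -236  -716  -1604  -3020
Third differences: -192  -480  -888  -1416
Fourth differences: -288  -408  -528
Fifth differences: -120  -120
The fifth differences are constant (-120).
-528 − 120 = -648;  -1416 − 648 = -2064;  -3020 − 2064 = -5084;  -5623 − 5084 = -10707;  -9565 − 10707 = -20272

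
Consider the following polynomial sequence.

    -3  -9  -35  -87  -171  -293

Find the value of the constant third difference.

Δ: -6, -26, -52, -84, -122
Δ²: -20, -26, -32, -38
Δ³: -6, -6, -6

-6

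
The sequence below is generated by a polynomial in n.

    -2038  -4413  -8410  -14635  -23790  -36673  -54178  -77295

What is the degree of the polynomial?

D1: -2375, -3997, -6225, -9155, -12883, -17505, -23117
D2: -1622, -2228, -2930, -3728, -4622, -5612
D3: -606, -702, -798, -894, -990
D4: -96, -96, -96, -96
The fourth differences are constant, so the polynomial has degree 4.

4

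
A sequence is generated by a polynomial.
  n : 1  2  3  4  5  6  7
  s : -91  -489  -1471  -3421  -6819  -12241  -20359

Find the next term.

-31941

-398 , -982 , -1950 , -3398 , -5422 , -8118
-584 , -968 , -1448 , -2024 , -2696
-384 , -480 , -576 , -672
-96 , -96 , -96
Fourth differences constant at -96.
-672 − 96 = -768;  -2696 − 768 = -3464;  -8118 − 3464 = -11582;  -20359 − 11582 = -31941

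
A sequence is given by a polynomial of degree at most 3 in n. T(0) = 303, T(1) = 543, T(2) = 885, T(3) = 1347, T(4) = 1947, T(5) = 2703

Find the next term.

Δ: 240, 342, 462, 600, 756
Δ²: 102, 120, 138, 156
Δ³: 18, 18, 18
The third differences are constant (18).
156 + 18 = 174;  756 + 174 = 930;  2703 + 930 = 3633

3633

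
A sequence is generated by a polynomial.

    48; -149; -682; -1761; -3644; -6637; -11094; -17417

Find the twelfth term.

-71089

Δ: -197, -533, -1079, -1883, -2993, -4457, -6323
Δ²: -336, -546, -804, -1110, -1464, -1866
Δ³: -210, -258, -306, -354, -402
Δ⁴: -48, -48, -48, -48
Constant fourth difference = -48, so extend:
-402 − 48 = -450;  -1866 − 450 = -2316;  -6323 − 2316 = -8639;  -17417 − 8639 = -26056
-450 − 48 = -498;  -2316 − 498 = -2814;  -8639 − 2814 = -11453;  -26056 − 11453 = -37509
-498 − 48 = -546;  -2814 − 546 = -3360;  -11453 − 3360 = -14813;  -37509 − 14813 = -52322
-546 − 48 = -594;  -3360 − 594 = -3954;  -14813 − 3954 = -18767;  -52322 − 18767 = -71089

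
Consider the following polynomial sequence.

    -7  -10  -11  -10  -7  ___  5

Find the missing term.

Using the first 5 terms:
First differences: -3  -1  1  3
Second differences: 2  2  2
Constant second difference = 2.
Extend forward: 3 + 2 = 5;  -7 + 5 = -2

-2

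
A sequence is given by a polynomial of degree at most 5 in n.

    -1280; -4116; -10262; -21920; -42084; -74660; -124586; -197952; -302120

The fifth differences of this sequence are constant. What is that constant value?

First differences: -2836, -6146, -11658, -20164, -32576, -49926, -73366, -104168
Second differences: -3310, -5512, -8506, -12412, -17350, -23440, -30802
Third differences: -2202, -2994, -3906, -4938, -6090, -7362
Fourth differences: -792, -912, -1032, -1152, -1272
Fifth differences: -120, -120, -120, -120

-120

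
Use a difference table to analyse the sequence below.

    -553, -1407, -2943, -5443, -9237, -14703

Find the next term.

-22267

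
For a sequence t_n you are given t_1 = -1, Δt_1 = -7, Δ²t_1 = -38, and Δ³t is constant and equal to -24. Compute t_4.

-160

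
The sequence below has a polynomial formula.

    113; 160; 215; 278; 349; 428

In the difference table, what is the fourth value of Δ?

71

First differences: 47, 55, 63, 71, 79
Second differences: 8, 8, 8, 8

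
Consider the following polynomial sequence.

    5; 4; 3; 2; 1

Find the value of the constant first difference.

-1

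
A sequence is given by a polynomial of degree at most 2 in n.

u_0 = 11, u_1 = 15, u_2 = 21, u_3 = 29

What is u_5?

51

4  6  8
2  2
The second differences are constant (2).
8 + 2 = 10;  29 + 10 = 39
10 + 2 = 12;  39 + 12 = 51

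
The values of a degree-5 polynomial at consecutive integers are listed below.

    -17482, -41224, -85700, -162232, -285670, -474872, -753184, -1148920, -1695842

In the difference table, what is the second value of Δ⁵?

Δ: -23742, -44476, -76532, -123438, -189202, -278312, -395736, -546922
Δ²: -20734, -32056, -46906, -65764, -89110, -117424, -151186
Δ³: -11322, -14850, -18858, -23346, -28314, -33762
Δ⁴: -3528, -4008, -4488, -4968, -5448
Δ⁵: -480, -480, -480, -480

-480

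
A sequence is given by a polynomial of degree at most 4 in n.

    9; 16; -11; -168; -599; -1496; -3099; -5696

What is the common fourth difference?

D1: 7, -27, -157, -431, -897, -1603, -2597
D2: -34, -130, -274, -466, -706, -994
D3: -96, -144, -192, -240, -288
D4: -48, -48, -48, -48

-48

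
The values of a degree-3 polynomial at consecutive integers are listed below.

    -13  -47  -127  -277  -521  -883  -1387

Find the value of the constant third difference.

Δ: -34, -80, -150, -244, -362, -504
Δ²: -46, -70, -94, -118, -142
Δ³: -24, -24, -24, -24

-24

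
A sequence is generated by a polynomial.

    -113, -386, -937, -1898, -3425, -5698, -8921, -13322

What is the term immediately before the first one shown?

D1: -273, -551, -961, -1527, -2273, -3223, -4401
D2: -278, -410, -566, -746, -950, -1178
D3: -132, -156, -180, -204, -228
D4: -24, -24, -24, -24
The fourth differences are constant at -24.
Work back: -132 + 24 = -108;  -278 + 108 = -170;  -273 + 170 = -103;  -113 + 103 = -10

-10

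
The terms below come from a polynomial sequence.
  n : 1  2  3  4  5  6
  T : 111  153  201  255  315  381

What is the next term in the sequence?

453

First differences: 42  48  54  60  66
Second differences: 6  6  6  6
Second differences constant at 6.
66 + 6 = 72;  381 + 72 = 453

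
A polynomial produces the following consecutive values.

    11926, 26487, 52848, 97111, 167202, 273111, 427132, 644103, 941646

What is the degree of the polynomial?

5

First differences: 14561, 26361, 44263, 70091, 105909, 154021, 216971, 297543
Second differences: 11800, 17902, 25828, 35818, 48112, 62950, 80572
Third differences: 6102, 7926, 9990, 12294, 14838, 17622
Fourth differences: 1824, 2064, 2304, 2544, 2784
Fifth differences: 240, 240, 240, 240
The fifth differences are constant, so the polynomial has degree 5.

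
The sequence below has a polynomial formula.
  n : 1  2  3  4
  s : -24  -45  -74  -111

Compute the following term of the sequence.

Δ: -21 , -29 , -37
Δ²: -8 , -8
Second differences constant at -8.
-37 − 8 = -45;  -111 − 45 = -156

-156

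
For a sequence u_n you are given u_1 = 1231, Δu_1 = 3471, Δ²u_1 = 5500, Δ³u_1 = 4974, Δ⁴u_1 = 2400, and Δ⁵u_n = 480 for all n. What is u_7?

242917

Build the table forward from the leading diagonal:
Δ⁵: 480  480  480  480  480  480  480
Δ⁴: 2400  2880  3360  3840  4320  4800  5280
Δ³: 4974  7374  10254  13614  17454  21774  26574
Δ²: 5500  10474  17848  28102  41716  59170  80944
Δ: 3471  8971  19445  37293  65395  107111  166281
u: 1231  4702  13673  33118  70411  135806  242917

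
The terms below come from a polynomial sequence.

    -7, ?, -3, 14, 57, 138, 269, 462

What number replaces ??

Using the last 6 terms:
17, 43, 81, 131, 193
26, 38, 50, 62
12, 12, 12
Constant third difference = 12.
Extend backward: 26 − 12 = 14;  17 − 14 = 3;  -3 − 3 = -6

-6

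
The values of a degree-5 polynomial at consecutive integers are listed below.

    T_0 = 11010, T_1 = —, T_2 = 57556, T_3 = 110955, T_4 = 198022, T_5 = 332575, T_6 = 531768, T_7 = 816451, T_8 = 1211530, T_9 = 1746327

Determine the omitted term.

Using the last 8 terms:
First differences: 53399  87067  134553  199193  284683  395079  534797
Second differences: 33668  47486  64640  85490  110396  139718
Third differences: 13818  17154  20850  24906  29322
Fourth differences: 3336  3696  4056  4416
Fifth differences: 360  360  360
Constant fifth difference = 360.
Extend backward: 3336 − 360 = 2976;  13818 − 2976 = 10842;  33668 − 10842 = 22826;  53399 − 22826 = 30573;  57556 − 30573 = 26983

26983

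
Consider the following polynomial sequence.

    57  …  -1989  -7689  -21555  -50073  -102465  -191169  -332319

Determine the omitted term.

Using the last 7 terms:
First differences: -5700, -13866, -28518, -52392, -88704, -141150
Second differences: -8166, -14652, -23874, -36312, -52446
Third differences: -6486, -9222, -12438, -16134
Fourth differences: -2736, -3216, -3696
Fifth differences: -480, -480
Constant fifth difference = -480.
Extend backward: -2736 + 480 = -2256;  -6486 + 2256 = -4230;  -8166 + 4230 = -3936;  -5700 + 3936 = -1764;  -1989 + 1764 = -225

-225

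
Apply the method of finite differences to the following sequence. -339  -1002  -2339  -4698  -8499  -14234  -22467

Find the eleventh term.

-94179

D1: -663, -1337, -2359, -3801, -5735, -8233
D2: -674, -1022, -1442, -1934, -2498
D3: -348, -420, -492, -564
D4: -72, -72, -72
Constant fourth difference = -72, so extend:
-564 − 72 = -636;  -2498 − 636 = -3134;  -8233 − 3134 = -11367;  -22467 − 11367 = -33834
-636 − 72 = -708;  -3134 − 708 = -3842;  -11367 − 3842 = -15209;  -33834 − 15209 = -49043
-708 − 72 = -780;  -3842 − 780 = -4622;  -15209 − 4622 = -19831;  -49043 − 19831 = -68874
-780 − 72 = -852;  -4622 − 852 = -5474;  -19831 − 5474 = -25305;  -68874 − 25305 = -94179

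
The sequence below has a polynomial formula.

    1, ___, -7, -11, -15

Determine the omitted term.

-3

Using the last 3 terms:
D1: -4  -4
Constant first difference = -4.
Extend backward: -7 + 4 = -3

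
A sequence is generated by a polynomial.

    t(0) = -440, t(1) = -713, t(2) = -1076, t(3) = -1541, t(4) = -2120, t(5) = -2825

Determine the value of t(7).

First differences: -273, -363, -465, -579, -705
Second differences: -90, -102, -114, -126
Third differences: -12, -12, -12
The third differences are constant (-12).
-126 − 12 = -138;  -705 − 138 = -843;  -2825 − 843 = -3668
-138 − 12 = -150;  -843 − 150 = -993;  -3668 − 993 = -4661

-4661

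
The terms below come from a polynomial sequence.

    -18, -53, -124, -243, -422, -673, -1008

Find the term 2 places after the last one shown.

Δ: -35  -71  -119  -179  -251  -335
Δ²: -36  -48  -60  -72  -84
Δ³: -12  -12  -12  -12
Third differences constant at -12.
-84 − 12 = -96;  -335 − 96 = -431;  -1008 − 431 = -1439
-96 − 12 = -108;  -431 − 108 = -539;  -1439 − 539 = -1978

-1978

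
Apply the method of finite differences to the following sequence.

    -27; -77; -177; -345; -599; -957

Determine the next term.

-1437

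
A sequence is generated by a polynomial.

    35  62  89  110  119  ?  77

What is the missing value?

110

Using the first 5 terms:
D1: 27, 27, 21, 9
D2: 0, -6, -12
D3: -6, -6
Constant third difference = -6.
Extend forward: -12 − 6 = -18;  9 − 18 = -9;  119 − 9 = 110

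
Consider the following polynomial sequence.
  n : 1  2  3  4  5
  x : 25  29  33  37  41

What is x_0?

21

4, 4, 4, 4
The first differences are constant at 4.
Work back: 25 − 4 = 21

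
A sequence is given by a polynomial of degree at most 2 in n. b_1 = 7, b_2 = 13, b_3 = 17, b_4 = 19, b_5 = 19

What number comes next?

17

First differences: 6, 4, 2, 0
Second differences: -2, -2, -2
The second differences are constant (-2).
0 − 2 = -2;  19 − 2 = 17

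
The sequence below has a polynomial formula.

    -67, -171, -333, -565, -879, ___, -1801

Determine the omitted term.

Using the first 5 terms:
Δ: -104  -162  -232  -314
Δ²: -58  -70  -82
Δ³: -12  -12
Constant third difference = -12.
Extend forward: -82 − 12 = -94;  -314 − 94 = -408;  -879 − 408 = -1287

-1287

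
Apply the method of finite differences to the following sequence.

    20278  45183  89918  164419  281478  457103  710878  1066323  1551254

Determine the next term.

First differences: 24905, 44735, 74501, 117059, 175625, 253775, 355445, 484931
Second differences: 19830, 29766, 42558, 58566, 78150, 101670, 129486
Third differences: 9936, 12792, 16008, 19584, 23520, 27816
Fourth differences: 2856, 3216, 3576, 3936, 4296
Fifth differences: 360, 360, 360, 360
Fifth differences constant at 360.
4296 + 360 = 4656;  27816 + 4656 = 32472;  129486 + 32472 = 161958;  484931 + 161958 = 646889;  1551254 + 646889 = 2198143

2198143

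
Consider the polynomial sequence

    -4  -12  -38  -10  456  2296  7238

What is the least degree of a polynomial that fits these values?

Δ: -8, -26, 28, 466, 1840, 4942
Δ²: -18, 54, 438, 1374, 3102
Δ³: 72, 384, 936, 1728
Δ⁴: 312, 552, 792
Δ⁵: 240, 240
The fifth differences are constant, so the polynomial has degree 5.

5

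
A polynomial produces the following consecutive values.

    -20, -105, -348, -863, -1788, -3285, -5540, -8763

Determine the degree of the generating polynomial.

4

First differences: -85, -243, -515, -925, -1497, -2255, -3223
Second differences: -158, -272, -410, -572, -758, -968
Third differences: -114, -138, -162, -186, -210
Fourth differences: -24, -24, -24, -24
The fourth differences are constant, so the polynomial has degree 4.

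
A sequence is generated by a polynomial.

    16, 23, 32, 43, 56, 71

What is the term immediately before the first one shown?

11

D1: 7  9  11  13  15
D2: 2  2  2  2
The second differences are constant at 2.
Work back: 7 − 2 = 5;  16 − 5 = 11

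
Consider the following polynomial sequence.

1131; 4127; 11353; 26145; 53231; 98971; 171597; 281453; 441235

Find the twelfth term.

1387417

2996, 7226, 14792, 27086, 45740, 72626, 109856, 159782
4230, 7566, 12294, 18654, 26886, 37230, 49926
3336, 4728, 6360, 8232, 10344, 12696
1392, 1632, 1872, 2112, 2352
240, 240, 240, 240
Fifth differences constant at 240.
2352 + 240 = 2592;  12696 + 2592 = 15288;  49926 + 15288 = 65214;  159782 + 65214 = 224996;  441235 + 224996 = 666231
2592 + 240 = 2832;  15288 + 2832 = 18120;  65214 + 18120 = 83334;  224996 + 83334 = 308330;  666231 + 308330 = 974561
2832 + 240 = 3072;  18120 + 3072 = 21192;  83334 + 21192 = 104526;  308330 + 104526 = 412856;  974561 + 412856 = 1387417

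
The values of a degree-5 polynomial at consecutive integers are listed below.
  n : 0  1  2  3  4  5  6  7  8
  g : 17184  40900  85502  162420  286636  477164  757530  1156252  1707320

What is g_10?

3432694

First differences: 23716, 44602, 76918, 124216, 190528, 280366, 398722, 551068
Second differences: 20886, 32316, 47298, 66312, 89838, 118356, 152346
Third differences: 11430, 14982, 19014, 23526, 28518, 33990
Fourth differences: 3552, 4032, 4512, 4992, 5472
Fifth differences: 480, 480, 480, 480
The fifth differences are constant (480).
5472 + 480 = 5952;  33990 + 5952 = 39942;  152346 + 39942 = 192288;  551068 + 192288 = 743356;  1707320 + 743356 = 2450676
5952 + 480 = 6432;  39942 + 6432 = 46374;  192288 + 46374 = 238662;  743356 + 238662 = 982018;  2450676 + 982018 = 3432694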